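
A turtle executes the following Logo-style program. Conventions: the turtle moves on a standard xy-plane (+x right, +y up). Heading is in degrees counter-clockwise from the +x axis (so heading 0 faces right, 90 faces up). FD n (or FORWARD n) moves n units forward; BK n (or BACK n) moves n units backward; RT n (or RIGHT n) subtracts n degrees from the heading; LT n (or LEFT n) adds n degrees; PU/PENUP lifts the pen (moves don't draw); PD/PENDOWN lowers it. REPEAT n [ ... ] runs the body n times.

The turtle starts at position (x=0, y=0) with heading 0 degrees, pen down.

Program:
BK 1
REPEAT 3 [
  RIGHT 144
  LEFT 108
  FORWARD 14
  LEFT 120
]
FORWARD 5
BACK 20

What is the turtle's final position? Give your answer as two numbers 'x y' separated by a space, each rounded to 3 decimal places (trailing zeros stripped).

Executing turtle program step by step:
Start: pos=(0,0), heading=0, pen down
BK 1: (0,0) -> (-1,0) [heading=0, draw]
REPEAT 3 [
  -- iteration 1/3 --
  RT 144: heading 0 -> 216
  LT 108: heading 216 -> 324
  FD 14: (-1,0) -> (10.326,-8.229) [heading=324, draw]
  LT 120: heading 324 -> 84
  -- iteration 2/3 --
  RT 144: heading 84 -> 300
  LT 108: heading 300 -> 48
  FD 14: (10.326,-8.229) -> (19.694,2.175) [heading=48, draw]
  LT 120: heading 48 -> 168
  -- iteration 3/3 --
  RT 144: heading 168 -> 24
  LT 108: heading 24 -> 132
  FD 14: (19.694,2.175) -> (10.326,12.579) [heading=132, draw]
  LT 120: heading 132 -> 252
]
FD 5: (10.326,12.579) -> (8.781,7.824) [heading=252, draw]
BK 20: (8.781,7.824) -> (14.961,26.845) [heading=252, draw]
Final: pos=(14.961,26.845), heading=252, 6 segment(s) drawn

Answer: 14.961 26.845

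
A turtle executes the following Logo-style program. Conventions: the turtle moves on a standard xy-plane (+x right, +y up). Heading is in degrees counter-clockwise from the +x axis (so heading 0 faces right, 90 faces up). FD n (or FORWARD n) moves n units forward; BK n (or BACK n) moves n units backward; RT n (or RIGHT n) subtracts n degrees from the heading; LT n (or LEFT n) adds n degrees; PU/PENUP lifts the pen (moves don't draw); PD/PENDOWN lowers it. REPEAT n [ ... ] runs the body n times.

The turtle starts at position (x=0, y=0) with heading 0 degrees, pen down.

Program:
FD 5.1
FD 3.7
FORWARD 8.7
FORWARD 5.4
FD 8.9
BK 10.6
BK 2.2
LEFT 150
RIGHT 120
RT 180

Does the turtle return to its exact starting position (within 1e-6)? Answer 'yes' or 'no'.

Answer: no

Derivation:
Executing turtle program step by step:
Start: pos=(0,0), heading=0, pen down
FD 5.1: (0,0) -> (5.1,0) [heading=0, draw]
FD 3.7: (5.1,0) -> (8.8,0) [heading=0, draw]
FD 8.7: (8.8,0) -> (17.5,0) [heading=0, draw]
FD 5.4: (17.5,0) -> (22.9,0) [heading=0, draw]
FD 8.9: (22.9,0) -> (31.8,0) [heading=0, draw]
BK 10.6: (31.8,0) -> (21.2,0) [heading=0, draw]
BK 2.2: (21.2,0) -> (19,0) [heading=0, draw]
LT 150: heading 0 -> 150
RT 120: heading 150 -> 30
RT 180: heading 30 -> 210
Final: pos=(19,0), heading=210, 7 segment(s) drawn

Start position: (0, 0)
Final position: (19, 0)
Distance = 19; >= 1e-6 -> NOT closed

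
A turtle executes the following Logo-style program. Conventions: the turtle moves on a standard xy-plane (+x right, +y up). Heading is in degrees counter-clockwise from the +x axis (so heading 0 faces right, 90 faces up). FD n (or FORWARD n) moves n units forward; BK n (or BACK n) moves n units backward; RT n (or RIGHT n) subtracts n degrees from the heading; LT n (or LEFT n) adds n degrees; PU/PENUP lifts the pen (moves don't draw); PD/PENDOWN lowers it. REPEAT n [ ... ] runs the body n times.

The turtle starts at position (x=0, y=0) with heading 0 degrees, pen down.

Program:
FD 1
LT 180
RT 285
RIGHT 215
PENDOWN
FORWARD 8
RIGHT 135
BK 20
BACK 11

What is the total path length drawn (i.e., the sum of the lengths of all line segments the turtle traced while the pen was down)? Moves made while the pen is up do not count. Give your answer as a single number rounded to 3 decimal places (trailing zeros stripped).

Answer: 40

Derivation:
Executing turtle program step by step:
Start: pos=(0,0), heading=0, pen down
FD 1: (0,0) -> (1,0) [heading=0, draw]
LT 180: heading 0 -> 180
RT 285: heading 180 -> 255
RT 215: heading 255 -> 40
PD: pen down
FD 8: (1,0) -> (7.128,5.142) [heading=40, draw]
RT 135: heading 40 -> 265
BK 20: (7.128,5.142) -> (8.871,25.066) [heading=265, draw]
BK 11: (8.871,25.066) -> (9.83,36.024) [heading=265, draw]
Final: pos=(9.83,36.024), heading=265, 4 segment(s) drawn

Segment lengths:
  seg 1: (0,0) -> (1,0), length = 1
  seg 2: (1,0) -> (7.128,5.142), length = 8
  seg 3: (7.128,5.142) -> (8.871,25.066), length = 20
  seg 4: (8.871,25.066) -> (9.83,36.024), length = 11
Total = 40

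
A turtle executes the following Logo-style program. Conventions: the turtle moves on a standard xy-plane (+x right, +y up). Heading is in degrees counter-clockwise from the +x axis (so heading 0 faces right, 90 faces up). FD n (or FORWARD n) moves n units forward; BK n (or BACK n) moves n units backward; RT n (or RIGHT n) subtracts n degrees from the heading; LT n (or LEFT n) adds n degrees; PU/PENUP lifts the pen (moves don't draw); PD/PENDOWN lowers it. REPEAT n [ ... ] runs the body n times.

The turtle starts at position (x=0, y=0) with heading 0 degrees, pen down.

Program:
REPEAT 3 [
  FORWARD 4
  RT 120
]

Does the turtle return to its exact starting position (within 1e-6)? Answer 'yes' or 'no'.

Answer: yes

Derivation:
Executing turtle program step by step:
Start: pos=(0,0), heading=0, pen down
REPEAT 3 [
  -- iteration 1/3 --
  FD 4: (0,0) -> (4,0) [heading=0, draw]
  RT 120: heading 0 -> 240
  -- iteration 2/3 --
  FD 4: (4,0) -> (2,-3.464) [heading=240, draw]
  RT 120: heading 240 -> 120
  -- iteration 3/3 --
  FD 4: (2,-3.464) -> (0,0) [heading=120, draw]
  RT 120: heading 120 -> 0
]
Final: pos=(0,0), heading=0, 3 segment(s) drawn

Start position: (0, 0)
Final position: (0, 0)
Distance = 0; < 1e-6 -> CLOSED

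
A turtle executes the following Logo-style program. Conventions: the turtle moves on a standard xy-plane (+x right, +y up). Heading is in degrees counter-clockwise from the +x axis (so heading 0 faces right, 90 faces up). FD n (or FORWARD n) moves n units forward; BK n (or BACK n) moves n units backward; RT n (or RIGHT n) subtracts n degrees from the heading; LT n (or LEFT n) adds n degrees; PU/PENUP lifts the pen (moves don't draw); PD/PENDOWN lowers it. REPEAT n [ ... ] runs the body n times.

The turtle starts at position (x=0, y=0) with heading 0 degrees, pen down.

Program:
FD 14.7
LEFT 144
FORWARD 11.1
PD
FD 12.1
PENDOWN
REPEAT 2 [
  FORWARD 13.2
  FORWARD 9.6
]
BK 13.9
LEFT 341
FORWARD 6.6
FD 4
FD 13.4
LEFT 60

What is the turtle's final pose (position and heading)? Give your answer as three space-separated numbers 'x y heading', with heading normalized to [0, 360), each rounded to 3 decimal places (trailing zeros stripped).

Executing turtle program step by step:
Start: pos=(0,0), heading=0, pen down
FD 14.7: (0,0) -> (14.7,0) [heading=0, draw]
LT 144: heading 0 -> 144
FD 11.1: (14.7,0) -> (5.72,6.524) [heading=144, draw]
PD: pen down
FD 12.1: (5.72,6.524) -> (-4.069,13.637) [heading=144, draw]
PD: pen down
REPEAT 2 [
  -- iteration 1/2 --
  FD 13.2: (-4.069,13.637) -> (-14.748,21.395) [heading=144, draw]
  FD 9.6: (-14.748,21.395) -> (-22.515,27.038) [heading=144, draw]
  -- iteration 2/2 --
  FD 13.2: (-22.515,27.038) -> (-33.194,34.797) [heading=144, draw]
  FD 9.6: (-33.194,34.797) -> (-40.96,40.44) [heading=144, draw]
]
BK 13.9: (-40.96,40.44) -> (-29.715,32.269) [heading=144, draw]
LT 341: heading 144 -> 125
FD 6.6: (-29.715,32.269) -> (-33.501,37.676) [heading=125, draw]
FD 4: (-33.501,37.676) -> (-35.795,40.952) [heading=125, draw]
FD 13.4: (-35.795,40.952) -> (-43.481,51.929) [heading=125, draw]
LT 60: heading 125 -> 185
Final: pos=(-43.481,51.929), heading=185, 11 segment(s) drawn

Answer: -43.481 51.929 185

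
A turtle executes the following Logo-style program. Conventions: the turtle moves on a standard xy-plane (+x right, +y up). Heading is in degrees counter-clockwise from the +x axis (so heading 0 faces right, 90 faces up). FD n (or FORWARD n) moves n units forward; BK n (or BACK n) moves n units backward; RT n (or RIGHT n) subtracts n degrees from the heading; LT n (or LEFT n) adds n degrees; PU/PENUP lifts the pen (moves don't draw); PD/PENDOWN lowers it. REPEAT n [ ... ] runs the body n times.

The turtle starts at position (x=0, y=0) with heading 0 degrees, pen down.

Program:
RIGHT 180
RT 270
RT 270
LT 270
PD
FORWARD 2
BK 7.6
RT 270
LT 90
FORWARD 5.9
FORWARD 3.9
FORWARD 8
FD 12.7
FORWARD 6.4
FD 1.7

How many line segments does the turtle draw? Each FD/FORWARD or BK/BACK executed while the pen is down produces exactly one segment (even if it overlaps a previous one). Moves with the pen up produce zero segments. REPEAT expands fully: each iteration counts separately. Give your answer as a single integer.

Executing turtle program step by step:
Start: pos=(0,0), heading=0, pen down
RT 180: heading 0 -> 180
RT 270: heading 180 -> 270
RT 270: heading 270 -> 0
LT 270: heading 0 -> 270
PD: pen down
FD 2: (0,0) -> (0,-2) [heading=270, draw]
BK 7.6: (0,-2) -> (0,5.6) [heading=270, draw]
RT 270: heading 270 -> 0
LT 90: heading 0 -> 90
FD 5.9: (0,5.6) -> (0,11.5) [heading=90, draw]
FD 3.9: (0,11.5) -> (0,15.4) [heading=90, draw]
FD 8: (0,15.4) -> (0,23.4) [heading=90, draw]
FD 12.7: (0,23.4) -> (0,36.1) [heading=90, draw]
FD 6.4: (0,36.1) -> (0,42.5) [heading=90, draw]
FD 1.7: (0,42.5) -> (0,44.2) [heading=90, draw]
Final: pos=(0,44.2), heading=90, 8 segment(s) drawn
Segments drawn: 8

Answer: 8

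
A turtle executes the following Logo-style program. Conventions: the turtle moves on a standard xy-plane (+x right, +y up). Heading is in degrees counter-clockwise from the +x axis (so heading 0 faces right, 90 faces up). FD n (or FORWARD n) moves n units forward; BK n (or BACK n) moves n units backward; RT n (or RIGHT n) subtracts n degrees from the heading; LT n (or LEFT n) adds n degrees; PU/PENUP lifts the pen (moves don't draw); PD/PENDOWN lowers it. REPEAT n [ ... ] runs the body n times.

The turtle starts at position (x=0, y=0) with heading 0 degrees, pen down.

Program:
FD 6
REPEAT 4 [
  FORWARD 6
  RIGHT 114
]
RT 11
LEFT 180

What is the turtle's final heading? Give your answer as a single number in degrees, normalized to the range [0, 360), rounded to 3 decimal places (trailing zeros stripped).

Executing turtle program step by step:
Start: pos=(0,0), heading=0, pen down
FD 6: (0,0) -> (6,0) [heading=0, draw]
REPEAT 4 [
  -- iteration 1/4 --
  FD 6: (6,0) -> (12,0) [heading=0, draw]
  RT 114: heading 0 -> 246
  -- iteration 2/4 --
  FD 6: (12,0) -> (9.56,-5.481) [heading=246, draw]
  RT 114: heading 246 -> 132
  -- iteration 3/4 --
  FD 6: (9.56,-5.481) -> (5.545,-1.022) [heading=132, draw]
  RT 114: heading 132 -> 18
  -- iteration 4/4 --
  FD 6: (5.545,-1.022) -> (11.251,0.832) [heading=18, draw]
  RT 114: heading 18 -> 264
]
RT 11: heading 264 -> 253
LT 180: heading 253 -> 73
Final: pos=(11.251,0.832), heading=73, 5 segment(s) drawn

Answer: 73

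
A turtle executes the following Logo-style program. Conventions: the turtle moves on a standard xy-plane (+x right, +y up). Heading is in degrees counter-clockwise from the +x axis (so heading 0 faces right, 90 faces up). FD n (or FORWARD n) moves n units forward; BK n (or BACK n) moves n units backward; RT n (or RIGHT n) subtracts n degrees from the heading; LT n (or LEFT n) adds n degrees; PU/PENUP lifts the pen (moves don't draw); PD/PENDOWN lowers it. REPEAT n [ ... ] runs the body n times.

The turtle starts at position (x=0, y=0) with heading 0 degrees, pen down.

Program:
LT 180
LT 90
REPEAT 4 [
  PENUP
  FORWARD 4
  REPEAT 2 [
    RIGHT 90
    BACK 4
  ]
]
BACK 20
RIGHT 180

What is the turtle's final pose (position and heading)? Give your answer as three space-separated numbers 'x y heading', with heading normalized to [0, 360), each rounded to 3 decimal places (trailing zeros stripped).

Executing turtle program step by step:
Start: pos=(0,0), heading=0, pen down
LT 180: heading 0 -> 180
LT 90: heading 180 -> 270
REPEAT 4 [
  -- iteration 1/4 --
  PU: pen up
  FD 4: (0,0) -> (0,-4) [heading=270, move]
  REPEAT 2 [
    -- iteration 1/2 --
    RT 90: heading 270 -> 180
    BK 4: (0,-4) -> (4,-4) [heading=180, move]
    -- iteration 2/2 --
    RT 90: heading 180 -> 90
    BK 4: (4,-4) -> (4,-8) [heading=90, move]
  ]
  -- iteration 2/4 --
  PU: pen up
  FD 4: (4,-8) -> (4,-4) [heading=90, move]
  REPEAT 2 [
    -- iteration 1/2 --
    RT 90: heading 90 -> 0
    BK 4: (4,-4) -> (0,-4) [heading=0, move]
    -- iteration 2/2 --
    RT 90: heading 0 -> 270
    BK 4: (0,-4) -> (0,0) [heading=270, move]
  ]
  -- iteration 3/4 --
  PU: pen up
  FD 4: (0,0) -> (0,-4) [heading=270, move]
  REPEAT 2 [
    -- iteration 1/2 --
    RT 90: heading 270 -> 180
    BK 4: (0,-4) -> (4,-4) [heading=180, move]
    -- iteration 2/2 --
    RT 90: heading 180 -> 90
    BK 4: (4,-4) -> (4,-8) [heading=90, move]
  ]
  -- iteration 4/4 --
  PU: pen up
  FD 4: (4,-8) -> (4,-4) [heading=90, move]
  REPEAT 2 [
    -- iteration 1/2 --
    RT 90: heading 90 -> 0
    BK 4: (4,-4) -> (0,-4) [heading=0, move]
    -- iteration 2/2 --
    RT 90: heading 0 -> 270
    BK 4: (0,-4) -> (0,0) [heading=270, move]
  ]
]
BK 20: (0,0) -> (0,20) [heading=270, move]
RT 180: heading 270 -> 90
Final: pos=(0,20), heading=90, 0 segment(s) drawn

Answer: 0 20 90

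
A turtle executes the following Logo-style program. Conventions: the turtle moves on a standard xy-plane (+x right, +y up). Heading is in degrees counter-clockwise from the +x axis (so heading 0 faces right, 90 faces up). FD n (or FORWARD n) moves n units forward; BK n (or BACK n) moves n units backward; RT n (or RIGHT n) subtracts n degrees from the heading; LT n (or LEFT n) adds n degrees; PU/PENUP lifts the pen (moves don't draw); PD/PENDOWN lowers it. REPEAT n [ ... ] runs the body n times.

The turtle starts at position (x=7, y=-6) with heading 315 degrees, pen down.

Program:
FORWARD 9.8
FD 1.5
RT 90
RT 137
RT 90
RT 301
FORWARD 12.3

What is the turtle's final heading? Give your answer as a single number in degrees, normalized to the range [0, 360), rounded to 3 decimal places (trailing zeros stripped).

Answer: 57

Derivation:
Executing turtle program step by step:
Start: pos=(7,-6), heading=315, pen down
FD 9.8: (7,-6) -> (13.93,-12.93) [heading=315, draw]
FD 1.5: (13.93,-12.93) -> (14.99,-13.99) [heading=315, draw]
RT 90: heading 315 -> 225
RT 137: heading 225 -> 88
RT 90: heading 88 -> 358
RT 301: heading 358 -> 57
FD 12.3: (14.99,-13.99) -> (21.689,-3.675) [heading=57, draw]
Final: pos=(21.689,-3.675), heading=57, 3 segment(s) drawn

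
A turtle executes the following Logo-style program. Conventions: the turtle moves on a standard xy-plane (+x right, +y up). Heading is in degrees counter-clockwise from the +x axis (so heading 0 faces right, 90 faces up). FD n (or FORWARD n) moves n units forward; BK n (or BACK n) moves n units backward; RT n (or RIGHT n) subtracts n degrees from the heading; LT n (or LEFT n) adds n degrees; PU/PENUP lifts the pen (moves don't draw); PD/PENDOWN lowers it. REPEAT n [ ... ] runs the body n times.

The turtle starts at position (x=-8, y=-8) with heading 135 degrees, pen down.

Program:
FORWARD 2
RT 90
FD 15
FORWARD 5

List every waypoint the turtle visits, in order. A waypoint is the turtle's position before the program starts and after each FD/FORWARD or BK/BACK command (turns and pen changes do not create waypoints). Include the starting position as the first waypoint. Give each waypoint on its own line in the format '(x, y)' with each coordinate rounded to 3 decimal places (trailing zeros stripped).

Executing turtle program step by step:
Start: pos=(-8,-8), heading=135, pen down
FD 2: (-8,-8) -> (-9.414,-6.586) [heading=135, draw]
RT 90: heading 135 -> 45
FD 15: (-9.414,-6.586) -> (1.192,4.021) [heading=45, draw]
FD 5: (1.192,4.021) -> (4.728,7.556) [heading=45, draw]
Final: pos=(4.728,7.556), heading=45, 3 segment(s) drawn
Waypoints (4 total):
(-8, -8)
(-9.414, -6.586)
(1.192, 4.021)
(4.728, 7.556)

Answer: (-8, -8)
(-9.414, -6.586)
(1.192, 4.021)
(4.728, 7.556)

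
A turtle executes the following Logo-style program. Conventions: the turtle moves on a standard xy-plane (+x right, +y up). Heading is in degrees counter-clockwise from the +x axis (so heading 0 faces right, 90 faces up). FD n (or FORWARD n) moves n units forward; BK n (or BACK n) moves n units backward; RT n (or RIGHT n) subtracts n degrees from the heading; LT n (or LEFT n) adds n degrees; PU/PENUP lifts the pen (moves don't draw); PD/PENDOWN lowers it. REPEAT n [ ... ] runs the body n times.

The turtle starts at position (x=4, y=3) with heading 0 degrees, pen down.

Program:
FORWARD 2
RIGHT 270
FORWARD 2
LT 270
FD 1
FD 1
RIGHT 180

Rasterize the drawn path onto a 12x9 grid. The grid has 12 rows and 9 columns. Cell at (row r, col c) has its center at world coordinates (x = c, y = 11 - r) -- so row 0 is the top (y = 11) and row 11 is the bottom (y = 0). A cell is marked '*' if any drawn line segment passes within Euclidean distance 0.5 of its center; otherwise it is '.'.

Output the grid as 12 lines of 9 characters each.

Answer: .........
.........
.........
.........
.........
.........
......***
......*..
....***..
.........
.........
.........

Derivation:
Segment 0: (4,3) -> (6,3)
Segment 1: (6,3) -> (6,5)
Segment 2: (6,5) -> (7,5)
Segment 3: (7,5) -> (8,5)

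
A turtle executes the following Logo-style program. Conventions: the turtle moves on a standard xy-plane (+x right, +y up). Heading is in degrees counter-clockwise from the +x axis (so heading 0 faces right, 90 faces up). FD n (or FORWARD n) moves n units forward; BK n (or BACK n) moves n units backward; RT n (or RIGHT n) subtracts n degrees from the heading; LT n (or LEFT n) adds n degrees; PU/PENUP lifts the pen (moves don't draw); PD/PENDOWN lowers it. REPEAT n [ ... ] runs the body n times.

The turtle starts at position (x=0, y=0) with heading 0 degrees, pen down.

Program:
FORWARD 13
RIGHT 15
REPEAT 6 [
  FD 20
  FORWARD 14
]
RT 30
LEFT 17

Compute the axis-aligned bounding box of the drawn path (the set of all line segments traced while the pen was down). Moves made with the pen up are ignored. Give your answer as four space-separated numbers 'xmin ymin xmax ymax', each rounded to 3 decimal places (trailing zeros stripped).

Executing turtle program step by step:
Start: pos=(0,0), heading=0, pen down
FD 13: (0,0) -> (13,0) [heading=0, draw]
RT 15: heading 0 -> 345
REPEAT 6 [
  -- iteration 1/6 --
  FD 20: (13,0) -> (32.319,-5.176) [heading=345, draw]
  FD 14: (32.319,-5.176) -> (45.841,-8.8) [heading=345, draw]
  -- iteration 2/6 --
  FD 20: (45.841,-8.8) -> (65.16,-13.976) [heading=345, draw]
  FD 14: (65.16,-13.976) -> (78.683,-17.6) [heading=345, draw]
  -- iteration 3/6 --
  FD 20: (78.683,-17.6) -> (98.001,-22.776) [heading=345, draw]
  FD 14: (98.001,-22.776) -> (111.524,-26.4) [heading=345, draw]
  -- iteration 4/6 --
  FD 20: (111.524,-26.4) -> (130.843,-31.576) [heading=345, draw]
  FD 14: (130.843,-31.576) -> (144.366,-35.199) [heading=345, draw]
  -- iteration 5/6 --
  FD 20: (144.366,-35.199) -> (163.684,-40.376) [heading=345, draw]
  FD 14: (163.684,-40.376) -> (177.207,-43.999) [heading=345, draw]
  -- iteration 6/6 --
  FD 20: (177.207,-43.999) -> (196.526,-49.176) [heading=345, draw]
  FD 14: (196.526,-49.176) -> (210.049,-52.799) [heading=345, draw]
]
RT 30: heading 345 -> 315
LT 17: heading 315 -> 332
Final: pos=(210.049,-52.799), heading=332, 13 segment(s) drawn

Segment endpoints: x in {0, 13, 32.319, 45.841, 65.16, 78.683, 98.001, 111.524, 130.843, 144.366, 163.684, 177.207, 196.526, 210.049}, y in {-52.799, -49.176, -43.999, -40.376, -35.199, -31.576, -26.4, -22.776, -17.6, -13.976, -8.8, -5.176, 0}
xmin=0, ymin=-52.799, xmax=210.049, ymax=0

Answer: 0 -52.799 210.049 0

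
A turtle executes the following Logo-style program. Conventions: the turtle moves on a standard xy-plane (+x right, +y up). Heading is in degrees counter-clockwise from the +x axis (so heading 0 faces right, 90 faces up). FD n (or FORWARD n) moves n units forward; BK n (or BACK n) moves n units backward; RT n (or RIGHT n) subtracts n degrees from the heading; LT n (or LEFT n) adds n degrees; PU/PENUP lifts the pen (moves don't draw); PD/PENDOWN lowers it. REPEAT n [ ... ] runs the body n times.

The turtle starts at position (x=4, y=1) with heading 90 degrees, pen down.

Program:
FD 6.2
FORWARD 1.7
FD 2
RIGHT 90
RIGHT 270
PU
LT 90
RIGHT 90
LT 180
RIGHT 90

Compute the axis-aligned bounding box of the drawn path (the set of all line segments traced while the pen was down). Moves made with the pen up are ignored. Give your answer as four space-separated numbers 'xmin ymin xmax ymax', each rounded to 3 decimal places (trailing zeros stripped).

Answer: 4 1 4 10.9

Derivation:
Executing turtle program step by step:
Start: pos=(4,1), heading=90, pen down
FD 6.2: (4,1) -> (4,7.2) [heading=90, draw]
FD 1.7: (4,7.2) -> (4,8.9) [heading=90, draw]
FD 2: (4,8.9) -> (4,10.9) [heading=90, draw]
RT 90: heading 90 -> 0
RT 270: heading 0 -> 90
PU: pen up
LT 90: heading 90 -> 180
RT 90: heading 180 -> 90
LT 180: heading 90 -> 270
RT 90: heading 270 -> 180
Final: pos=(4,10.9), heading=180, 3 segment(s) drawn

Segment endpoints: x in {4}, y in {1, 7.2, 8.9, 10.9}
xmin=4, ymin=1, xmax=4, ymax=10.9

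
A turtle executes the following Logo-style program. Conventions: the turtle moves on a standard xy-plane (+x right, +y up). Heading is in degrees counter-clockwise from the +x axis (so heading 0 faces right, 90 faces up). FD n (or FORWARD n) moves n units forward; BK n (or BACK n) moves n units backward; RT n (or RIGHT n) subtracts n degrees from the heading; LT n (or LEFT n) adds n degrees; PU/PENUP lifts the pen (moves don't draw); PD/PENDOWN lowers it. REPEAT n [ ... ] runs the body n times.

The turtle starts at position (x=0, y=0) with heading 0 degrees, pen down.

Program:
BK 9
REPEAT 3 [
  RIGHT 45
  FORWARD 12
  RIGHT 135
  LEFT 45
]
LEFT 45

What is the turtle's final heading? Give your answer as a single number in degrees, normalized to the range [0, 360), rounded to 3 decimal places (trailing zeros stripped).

Executing turtle program step by step:
Start: pos=(0,0), heading=0, pen down
BK 9: (0,0) -> (-9,0) [heading=0, draw]
REPEAT 3 [
  -- iteration 1/3 --
  RT 45: heading 0 -> 315
  FD 12: (-9,0) -> (-0.515,-8.485) [heading=315, draw]
  RT 135: heading 315 -> 180
  LT 45: heading 180 -> 225
  -- iteration 2/3 --
  RT 45: heading 225 -> 180
  FD 12: (-0.515,-8.485) -> (-12.515,-8.485) [heading=180, draw]
  RT 135: heading 180 -> 45
  LT 45: heading 45 -> 90
  -- iteration 3/3 --
  RT 45: heading 90 -> 45
  FD 12: (-12.515,-8.485) -> (-4.029,0) [heading=45, draw]
  RT 135: heading 45 -> 270
  LT 45: heading 270 -> 315
]
LT 45: heading 315 -> 0
Final: pos=(-4.029,0), heading=0, 4 segment(s) drawn

Answer: 0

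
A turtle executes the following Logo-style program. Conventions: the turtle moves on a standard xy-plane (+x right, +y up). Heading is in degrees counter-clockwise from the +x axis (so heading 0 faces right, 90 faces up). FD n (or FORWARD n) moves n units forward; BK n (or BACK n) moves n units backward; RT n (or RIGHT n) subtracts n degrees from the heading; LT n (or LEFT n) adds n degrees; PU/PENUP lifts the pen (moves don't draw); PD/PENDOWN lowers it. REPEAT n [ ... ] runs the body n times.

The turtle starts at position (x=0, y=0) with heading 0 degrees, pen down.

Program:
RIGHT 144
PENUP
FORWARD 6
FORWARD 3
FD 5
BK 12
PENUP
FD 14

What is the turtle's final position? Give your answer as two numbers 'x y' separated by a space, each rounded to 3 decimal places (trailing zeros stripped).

Answer: -12.944 -9.405

Derivation:
Executing turtle program step by step:
Start: pos=(0,0), heading=0, pen down
RT 144: heading 0 -> 216
PU: pen up
FD 6: (0,0) -> (-4.854,-3.527) [heading=216, move]
FD 3: (-4.854,-3.527) -> (-7.281,-5.29) [heading=216, move]
FD 5: (-7.281,-5.29) -> (-11.326,-8.229) [heading=216, move]
BK 12: (-11.326,-8.229) -> (-1.618,-1.176) [heading=216, move]
PU: pen up
FD 14: (-1.618,-1.176) -> (-12.944,-9.405) [heading=216, move]
Final: pos=(-12.944,-9.405), heading=216, 0 segment(s) drawn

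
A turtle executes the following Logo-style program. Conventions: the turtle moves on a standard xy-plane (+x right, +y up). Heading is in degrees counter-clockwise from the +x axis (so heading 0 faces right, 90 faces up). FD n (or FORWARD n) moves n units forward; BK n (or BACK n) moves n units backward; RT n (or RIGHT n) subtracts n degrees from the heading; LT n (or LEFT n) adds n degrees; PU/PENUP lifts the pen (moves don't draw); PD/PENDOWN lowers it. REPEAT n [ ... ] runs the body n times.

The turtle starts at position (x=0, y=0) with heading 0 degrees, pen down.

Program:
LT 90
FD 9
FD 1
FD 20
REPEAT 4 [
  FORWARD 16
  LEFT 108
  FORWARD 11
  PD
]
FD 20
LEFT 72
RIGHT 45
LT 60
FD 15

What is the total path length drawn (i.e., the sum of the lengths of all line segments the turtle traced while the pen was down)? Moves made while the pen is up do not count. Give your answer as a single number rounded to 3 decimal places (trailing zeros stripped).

Answer: 173

Derivation:
Executing turtle program step by step:
Start: pos=(0,0), heading=0, pen down
LT 90: heading 0 -> 90
FD 9: (0,0) -> (0,9) [heading=90, draw]
FD 1: (0,9) -> (0,10) [heading=90, draw]
FD 20: (0,10) -> (0,30) [heading=90, draw]
REPEAT 4 [
  -- iteration 1/4 --
  FD 16: (0,30) -> (0,46) [heading=90, draw]
  LT 108: heading 90 -> 198
  FD 11: (0,46) -> (-10.462,42.601) [heading=198, draw]
  PD: pen down
  -- iteration 2/4 --
  FD 16: (-10.462,42.601) -> (-25.679,37.657) [heading=198, draw]
  LT 108: heading 198 -> 306
  FD 11: (-25.679,37.657) -> (-19.213,28.757) [heading=306, draw]
  PD: pen down
  -- iteration 3/4 --
  FD 16: (-19.213,28.757) -> (-9.808,15.813) [heading=306, draw]
  LT 108: heading 306 -> 54
  FD 11: (-9.808,15.813) -> (-3.343,24.712) [heading=54, draw]
  PD: pen down
  -- iteration 4/4 --
  FD 16: (-3.343,24.712) -> (6.062,37.657) [heading=54, draw]
  LT 108: heading 54 -> 162
  FD 11: (6.062,37.657) -> (-4.4,41.056) [heading=162, draw]
  PD: pen down
]
FD 20: (-4.4,41.056) -> (-23.421,47.236) [heading=162, draw]
LT 72: heading 162 -> 234
RT 45: heading 234 -> 189
LT 60: heading 189 -> 249
FD 15: (-23.421,47.236) -> (-28.796,33.232) [heading=249, draw]
Final: pos=(-28.796,33.232), heading=249, 13 segment(s) drawn

Segment lengths:
  seg 1: (0,0) -> (0,9), length = 9
  seg 2: (0,9) -> (0,10), length = 1
  seg 3: (0,10) -> (0,30), length = 20
  seg 4: (0,30) -> (0,46), length = 16
  seg 5: (0,46) -> (-10.462,42.601), length = 11
  seg 6: (-10.462,42.601) -> (-25.679,37.657), length = 16
  seg 7: (-25.679,37.657) -> (-19.213,28.757), length = 11
  seg 8: (-19.213,28.757) -> (-9.808,15.813), length = 16
  seg 9: (-9.808,15.813) -> (-3.343,24.712), length = 11
  seg 10: (-3.343,24.712) -> (6.062,37.657), length = 16
  seg 11: (6.062,37.657) -> (-4.4,41.056), length = 11
  seg 12: (-4.4,41.056) -> (-23.421,47.236), length = 20
  seg 13: (-23.421,47.236) -> (-28.796,33.232), length = 15
Total = 173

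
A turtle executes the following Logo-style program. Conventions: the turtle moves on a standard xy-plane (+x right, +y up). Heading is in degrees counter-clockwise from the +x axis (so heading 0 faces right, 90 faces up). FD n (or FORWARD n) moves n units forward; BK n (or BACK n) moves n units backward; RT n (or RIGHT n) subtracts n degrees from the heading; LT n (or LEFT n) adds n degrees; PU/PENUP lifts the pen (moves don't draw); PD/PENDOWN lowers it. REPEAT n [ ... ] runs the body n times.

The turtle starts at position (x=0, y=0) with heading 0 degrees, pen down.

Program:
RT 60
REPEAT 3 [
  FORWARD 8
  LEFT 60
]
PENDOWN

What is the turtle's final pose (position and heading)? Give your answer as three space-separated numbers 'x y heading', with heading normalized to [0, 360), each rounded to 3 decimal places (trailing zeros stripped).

Executing turtle program step by step:
Start: pos=(0,0), heading=0, pen down
RT 60: heading 0 -> 300
REPEAT 3 [
  -- iteration 1/3 --
  FD 8: (0,0) -> (4,-6.928) [heading=300, draw]
  LT 60: heading 300 -> 0
  -- iteration 2/3 --
  FD 8: (4,-6.928) -> (12,-6.928) [heading=0, draw]
  LT 60: heading 0 -> 60
  -- iteration 3/3 --
  FD 8: (12,-6.928) -> (16,0) [heading=60, draw]
  LT 60: heading 60 -> 120
]
PD: pen down
Final: pos=(16,0), heading=120, 3 segment(s) drawn

Answer: 16 0 120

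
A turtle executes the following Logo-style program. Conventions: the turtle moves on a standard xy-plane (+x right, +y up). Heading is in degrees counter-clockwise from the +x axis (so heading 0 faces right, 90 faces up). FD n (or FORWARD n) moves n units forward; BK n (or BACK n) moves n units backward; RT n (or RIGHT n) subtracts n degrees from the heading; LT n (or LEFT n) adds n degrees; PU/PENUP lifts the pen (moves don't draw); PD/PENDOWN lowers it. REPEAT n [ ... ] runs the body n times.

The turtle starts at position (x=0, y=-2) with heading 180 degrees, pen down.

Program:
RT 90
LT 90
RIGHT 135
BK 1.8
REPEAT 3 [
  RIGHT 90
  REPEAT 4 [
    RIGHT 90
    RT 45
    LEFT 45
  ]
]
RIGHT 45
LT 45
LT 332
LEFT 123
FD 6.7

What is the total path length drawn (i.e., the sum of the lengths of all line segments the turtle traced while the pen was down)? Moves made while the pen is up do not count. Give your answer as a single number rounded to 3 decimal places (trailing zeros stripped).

Executing turtle program step by step:
Start: pos=(0,-2), heading=180, pen down
RT 90: heading 180 -> 90
LT 90: heading 90 -> 180
RT 135: heading 180 -> 45
BK 1.8: (0,-2) -> (-1.273,-3.273) [heading=45, draw]
REPEAT 3 [
  -- iteration 1/3 --
  RT 90: heading 45 -> 315
  REPEAT 4 [
    -- iteration 1/4 --
    RT 90: heading 315 -> 225
    RT 45: heading 225 -> 180
    LT 45: heading 180 -> 225
    -- iteration 2/4 --
    RT 90: heading 225 -> 135
    RT 45: heading 135 -> 90
    LT 45: heading 90 -> 135
    -- iteration 3/4 --
    RT 90: heading 135 -> 45
    RT 45: heading 45 -> 0
    LT 45: heading 0 -> 45
    -- iteration 4/4 --
    RT 90: heading 45 -> 315
    RT 45: heading 315 -> 270
    LT 45: heading 270 -> 315
  ]
  -- iteration 2/3 --
  RT 90: heading 315 -> 225
  REPEAT 4 [
    -- iteration 1/4 --
    RT 90: heading 225 -> 135
    RT 45: heading 135 -> 90
    LT 45: heading 90 -> 135
    -- iteration 2/4 --
    RT 90: heading 135 -> 45
    RT 45: heading 45 -> 0
    LT 45: heading 0 -> 45
    -- iteration 3/4 --
    RT 90: heading 45 -> 315
    RT 45: heading 315 -> 270
    LT 45: heading 270 -> 315
    -- iteration 4/4 --
    RT 90: heading 315 -> 225
    RT 45: heading 225 -> 180
    LT 45: heading 180 -> 225
  ]
  -- iteration 3/3 --
  RT 90: heading 225 -> 135
  REPEAT 4 [
    -- iteration 1/4 --
    RT 90: heading 135 -> 45
    RT 45: heading 45 -> 0
    LT 45: heading 0 -> 45
    -- iteration 2/4 --
    RT 90: heading 45 -> 315
    RT 45: heading 315 -> 270
    LT 45: heading 270 -> 315
    -- iteration 3/4 --
    RT 90: heading 315 -> 225
    RT 45: heading 225 -> 180
    LT 45: heading 180 -> 225
    -- iteration 4/4 --
    RT 90: heading 225 -> 135
    RT 45: heading 135 -> 90
    LT 45: heading 90 -> 135
  ]
]
RT 45: heading 135 -> 90
LT 45: heading 90 -> 135
LT 332: heading 135 -> 107
LT 123: heading 107 -> 230
FD 6.7: (-1.273,-3.273) -> (-5.579,-8.405) [heading=230, draw]
Final: pos=(-5.579,-8.405), heading=230, 2 segment(s) drawn

Segment lengths:
  seg 1: (0,-2) -> (-1.273,-3.273), length = 1.8
  seg 2: (-1.273,-3.273) -> (-5.579,-8.405), length = 6.7
Total = 8.5

Answer: 8.5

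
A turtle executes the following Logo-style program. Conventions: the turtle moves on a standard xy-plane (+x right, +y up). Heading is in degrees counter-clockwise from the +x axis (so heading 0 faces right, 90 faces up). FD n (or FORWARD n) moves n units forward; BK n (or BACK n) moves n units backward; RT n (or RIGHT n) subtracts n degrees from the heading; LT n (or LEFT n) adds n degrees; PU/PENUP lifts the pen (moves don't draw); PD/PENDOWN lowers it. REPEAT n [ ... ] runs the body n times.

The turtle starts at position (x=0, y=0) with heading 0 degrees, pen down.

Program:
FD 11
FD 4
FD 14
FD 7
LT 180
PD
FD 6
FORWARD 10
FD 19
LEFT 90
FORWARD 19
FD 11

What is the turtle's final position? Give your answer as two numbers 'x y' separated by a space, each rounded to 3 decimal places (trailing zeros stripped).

Executing turtle program step by step:
Start: pos=(0,0), heading=0, pen down
FD 11: (0,0) -> (11,0) [heading=0, draw]
FD 4: (11,0) -> (15,0) [heading=0, draw]
FD 14: (15,0) -> (29,0) [heading=0, draw]
FD 7: (29,0) -> (36,0) [heading=0, draw]
LT 180: heading 0 -> 180
PD: pen down
FD 6: (36,0) -> (30,0) [heading=180, draw]
FD 10: (30,0) -> (20,0) [heading=180, draw]
FD 19: (20,0) -> (1,0) [heading=180, draw]
LT 90: heading 180 -> 270
FD 19: (1,0) -> (1,-19) [heading=270, draw]
FD 11: (1,-19) -> (1,-30) [heading=270, draw]
Final: pos=(1,-30), heading=270, 9 segment(s) drawn

Answer: 1 -30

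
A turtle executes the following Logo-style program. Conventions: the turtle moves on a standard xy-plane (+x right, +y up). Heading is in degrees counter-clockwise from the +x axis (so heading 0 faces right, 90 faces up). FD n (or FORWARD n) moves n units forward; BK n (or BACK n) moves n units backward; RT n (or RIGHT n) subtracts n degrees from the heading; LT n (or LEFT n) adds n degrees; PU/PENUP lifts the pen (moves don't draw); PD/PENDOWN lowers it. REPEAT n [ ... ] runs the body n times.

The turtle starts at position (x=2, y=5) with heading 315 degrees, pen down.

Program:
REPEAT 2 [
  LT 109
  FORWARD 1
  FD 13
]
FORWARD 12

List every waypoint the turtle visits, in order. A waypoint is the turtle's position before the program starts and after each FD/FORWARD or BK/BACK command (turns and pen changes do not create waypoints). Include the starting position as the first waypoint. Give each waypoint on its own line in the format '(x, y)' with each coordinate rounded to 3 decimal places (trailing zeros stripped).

Executing turtle program step by step:
Start: pos=(2,5), heading=315, pen down
REPEAT 2 [
  -- iteration 1/2 --
  LT 109: heading 315 -> 64
  FD 1: (2,5) -> (2.438,5.899) [heading=64, draw]
  FD 13: (2.438,5.899) -> (8.137,17.583) [heading=64, draw]
  -- iteration 2/2 --
  LT 109: heading 64 -> 173
  FD 1: (8.137,17.583) -> (7.145,17.705) [heading=173, draw]
  FD 13: (7.145,17.705) -> (-5.758,19.289) [heading=173, draw]
]
FD 12: (-5.758,19.289) -> (-17.669,20.752) [heading=173, draw]
Final: pos=(-17.669,20.752), heading=173, 5 segment(s) drawn
Waypoints (6 total):
(2, 5)
(2.438, 5.899)
(8.137, 17.583)
(7.145, 17.705)
(-5.758, 19.289)
(-17.669, 20.752)

Answer: (2, 5)
(2.438, 5.899)
(8.137, 17.583)
(7.145, 17.705)
(-5.758, 19.289)
(-17.669, 20.752)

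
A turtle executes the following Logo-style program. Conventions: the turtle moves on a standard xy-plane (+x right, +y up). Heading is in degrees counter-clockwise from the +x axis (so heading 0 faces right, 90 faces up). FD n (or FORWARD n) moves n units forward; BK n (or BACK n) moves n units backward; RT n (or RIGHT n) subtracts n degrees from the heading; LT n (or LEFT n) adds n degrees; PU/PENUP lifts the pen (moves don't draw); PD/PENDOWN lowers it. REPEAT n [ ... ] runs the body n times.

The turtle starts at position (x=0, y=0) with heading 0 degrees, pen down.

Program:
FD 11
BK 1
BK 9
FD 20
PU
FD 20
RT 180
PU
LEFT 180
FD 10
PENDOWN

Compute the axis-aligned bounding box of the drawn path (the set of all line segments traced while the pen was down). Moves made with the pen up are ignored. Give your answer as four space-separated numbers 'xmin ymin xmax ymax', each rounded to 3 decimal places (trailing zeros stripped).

Executing turtle program step by step:
Start: pos=(0,0), heading=0, pen down
FD 11: (0,0) -> (11,0) [heading=0, draw]
BK 1: (11,0) -> (10,0) [heading=0, draw]
BK 9: (10,0) -> (1,0) [heading=0, draw]
FD 20: (1,0) -> (21,0) [heading=0, draw]
PU: pen up
FD 20: (21,0) -> (41,0) [heading=0, move]
RT 180: heading 0 -> 180
PU: pen up
LT 180: heading 180 -> 0
FD 10: (41,0) -> (51,0) [heading=0, move]
PD: pen down
Final: pos=(51,0), heading=0, 4 segment(s) drawn

Segment endpoints: x in {0, 1, 10, 11, 21}, y in {0}
xmin=0, ymin=0, xmax=21, ymax=0

Answer: 0 0 21 0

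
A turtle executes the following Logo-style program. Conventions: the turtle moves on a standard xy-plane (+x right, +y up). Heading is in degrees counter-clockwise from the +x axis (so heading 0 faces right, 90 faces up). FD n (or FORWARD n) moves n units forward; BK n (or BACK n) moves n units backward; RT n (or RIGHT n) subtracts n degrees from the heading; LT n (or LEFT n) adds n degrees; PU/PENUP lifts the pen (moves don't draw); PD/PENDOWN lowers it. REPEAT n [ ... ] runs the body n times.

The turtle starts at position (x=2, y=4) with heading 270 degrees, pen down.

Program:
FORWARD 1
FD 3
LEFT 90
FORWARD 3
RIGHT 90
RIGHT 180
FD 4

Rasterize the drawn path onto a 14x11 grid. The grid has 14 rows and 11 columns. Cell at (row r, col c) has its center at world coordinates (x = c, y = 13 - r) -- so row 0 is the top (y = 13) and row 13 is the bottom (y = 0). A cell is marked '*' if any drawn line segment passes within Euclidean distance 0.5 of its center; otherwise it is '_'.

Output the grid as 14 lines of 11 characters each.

Answer: ___________
___________
___________
___________
___________
___________
___________
___________
___________
__*__*_____
__*__*_____
__*__*_____
__*__*_____
__****_____

Derivation:
Segment 0: (2,4) -> (2,3)
Segment 1: (2,3) -> (2,0)
Segment 2: (2,0) -> (5,-0)
Segment 3: (5,-0) -> (5,4)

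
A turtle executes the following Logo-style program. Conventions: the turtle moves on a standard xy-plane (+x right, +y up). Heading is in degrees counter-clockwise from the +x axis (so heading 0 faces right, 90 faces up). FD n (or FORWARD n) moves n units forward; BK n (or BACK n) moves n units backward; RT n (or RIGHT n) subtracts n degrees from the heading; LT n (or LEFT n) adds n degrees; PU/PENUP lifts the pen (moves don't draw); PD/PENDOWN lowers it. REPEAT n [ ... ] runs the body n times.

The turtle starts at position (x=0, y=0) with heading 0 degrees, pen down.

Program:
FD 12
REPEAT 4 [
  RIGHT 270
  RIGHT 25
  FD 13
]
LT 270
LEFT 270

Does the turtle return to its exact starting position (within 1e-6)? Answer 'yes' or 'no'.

Executing turtle program step by step:
Start: pos=(0,0), heading=0, pen down
FD 12: (0,0) -> (12,0) [heading=0, draw]
REPEAT 4 [
  -- iteration 1/4 --
  RT 270: heading 0 -> 90
  RT 25: heading 90 -> 65
  FD 13: (12,0) -> (17.494,11.782) [heading=65, draw]
  -- iteration 2/4 --
  RT 270: heading 65 -> 155
  RT 25: heading 155 -> 130
  FD 13: (17.494,11.782) -> (9.138,21.741) [heading=130, draw]
  -- iteration 3/4 --
  RT 270: heading 130 -> 220
  RT 25: heading 220 -> 195
  FD 13: (9.138,21.741) -> (-3.419,18.376) [heading=195, draw]
  -- iteration 4/4 --
  RT 270: heading 195 -> 285
  RT 25: heading 285 -> 260
  FD 13: (-3.419,18.376) -> (-5.677,5.573) [heading=260, draw]
]
LT 270: heading 260 -> 170
LT 270: heading 170 -> 80
Final: pos=(-5.677,5.573), heading=80, 5 segment(s) drawn

Start position: (0, 0)
Final position: (-5.677, 5.573)
Distance = 7.955; >= 1e-6 -> NOT closed

Answer: no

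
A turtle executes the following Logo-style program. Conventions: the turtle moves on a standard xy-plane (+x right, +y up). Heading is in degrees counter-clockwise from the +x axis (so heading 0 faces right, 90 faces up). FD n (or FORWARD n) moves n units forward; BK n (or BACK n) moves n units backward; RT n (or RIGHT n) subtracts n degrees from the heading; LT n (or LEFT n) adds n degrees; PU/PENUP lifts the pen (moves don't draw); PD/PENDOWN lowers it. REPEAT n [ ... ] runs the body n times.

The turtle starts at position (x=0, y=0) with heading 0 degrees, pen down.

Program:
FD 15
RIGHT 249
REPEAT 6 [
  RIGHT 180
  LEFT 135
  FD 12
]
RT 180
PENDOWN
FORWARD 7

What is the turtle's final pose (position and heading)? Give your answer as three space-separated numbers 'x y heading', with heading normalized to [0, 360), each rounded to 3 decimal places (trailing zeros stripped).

Executing turtle program step by step:
Start: pos=(0,0), heading=0, pen down
FD 15: (0,0) -> (15,0) [heading=0, draw]
RT 249: heading 0 -> 111
REPEAT 6 [
  -- iteration 1/6 --
  RT 180: heading 111 -> 291
  LT 135: heading 291 -> 66
  FD 12: (15,0) -> (19.881,10.963) [heading=66, draw]
  -- iteration 2/6 --
  RT 180: heading 66 -> 246
  LT 135: heading 246 -> 21
  FD 12: (19.881,10.963) -> (31.084,15.263) [heading=21, draw]
  -- iteration 3/6 --
  RT 180: heading 21 -> 201
  LT 135: heading 201 -> 336
  FD 12: (31.084,15.263) -> (42.046,10.382) [heading=336, draw]
  -- iteration 4/6 --
  RT 180: heading 336 -> 156
  LT 135: heading 156 -> 291
  FD 12: (42.046,10.382) -> (46.347,-0.821) [heading=291, draw]
  -- iteration 5/6 --
  RT 180: heading 291 -> 111
  LT 135: heading 111 -> 246
  FD 12: (46.347,-0.821) -> (41.466,-11.783) [heading=246, draw]
  -- iteration 6/6 --
  RT 180: heading 246 -> 66
  LT 135: heading 66 -> 201
  FD 12: (41.466,-11.783) -> (30.263,-16.084) [heading=201, draw]
]
RT 180: heading 201 -> 21
PD: pen down
FD 7: (30.263,-16.084) -> (36.798,-13.575) [heading=21, draw]
Final: pos=(36.798,-13.575), heading=21, 8 segment(s) drawn

Answer: 36.798 -13.575 21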